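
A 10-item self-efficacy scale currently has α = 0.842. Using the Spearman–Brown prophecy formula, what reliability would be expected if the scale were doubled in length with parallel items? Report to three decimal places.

predicted reliability = 0.914

Length factor m = 2
α' = m·α / (1 + (m−1)·α)
   = 2 × 0.842 / (1 + (2 − 1) × 0.842)
   = 1.6840 / 1.8420 = 0.914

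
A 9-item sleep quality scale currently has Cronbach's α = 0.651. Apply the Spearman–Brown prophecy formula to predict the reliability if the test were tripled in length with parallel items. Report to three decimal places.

predicted reliability = 0.848

Length factor m = 3
α' = m·α / (1 + (m−1)·α)
   = 3 × 0.651 / (1 + (3 − 1) × 0.651)
   = 1.9530 / 2.3020 = 0.848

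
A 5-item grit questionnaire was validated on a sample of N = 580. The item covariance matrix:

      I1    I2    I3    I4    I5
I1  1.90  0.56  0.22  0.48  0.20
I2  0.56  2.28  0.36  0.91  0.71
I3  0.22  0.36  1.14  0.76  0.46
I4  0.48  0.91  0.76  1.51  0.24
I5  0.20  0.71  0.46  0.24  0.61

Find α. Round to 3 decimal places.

α = 0.711

Σσ²ᵢ = 1.90 + 2.28 + 1.14 + 1.51 + 0.61 = 7.44
Σ_{i<j} σ_ij = 4.90
Var(T) = 7.44 + 2 × 4.90 = 17.24
α = (k/(k−1))·(1 − Σσ²ᵢ/Var(T)) = (5/4)·(1 − 7.44/17.24) = 0.711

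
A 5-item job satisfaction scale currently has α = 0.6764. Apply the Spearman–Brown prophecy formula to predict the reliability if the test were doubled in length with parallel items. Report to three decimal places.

predicted reliability = 0.807

Length factor m = 2
α' = m·α / (1 + (m−1)·α)
   = 2 × 0.6764 / (1 + (2 − 1) × 0.6764)
   = 1.3528 / 1.6764 = 0.807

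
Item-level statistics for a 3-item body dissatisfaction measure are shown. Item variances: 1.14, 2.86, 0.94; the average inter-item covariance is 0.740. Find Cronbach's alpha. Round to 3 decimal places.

α = 0.710

Σσ²ᵢ = 1.14 + 2.86 + 0.94 = 4.94
Sum of the 3 distinct covariances = 3 × 0.740 = 2.220
total variance = Σσ²ᵢ + 2·Σcov = 4.94 + 2 × 2.220 = 9.380
α = (3/2)·(1 − 4.94/9.380) = 0.710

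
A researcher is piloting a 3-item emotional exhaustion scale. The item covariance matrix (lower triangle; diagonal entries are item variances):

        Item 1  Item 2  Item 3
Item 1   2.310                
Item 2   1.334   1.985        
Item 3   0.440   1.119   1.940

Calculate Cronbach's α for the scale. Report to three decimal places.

ΣVar(i) = 2.310 + 1.985 + 1.940 = 6.235
Sum of the distinct covariances = 2.893
σ²_T = 6.235 + 2 × 2.893 = 12.021
α = (k/(k−1))·(1 − ΣVar(i)/σ²_T) = (3/2)·(1 − 6.235/12.021) = 0.722

Cronbach's α = 0.722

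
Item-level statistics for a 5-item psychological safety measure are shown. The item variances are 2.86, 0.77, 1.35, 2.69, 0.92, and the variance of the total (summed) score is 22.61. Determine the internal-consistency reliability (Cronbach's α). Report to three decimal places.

α = 0.775

ΣVar(i) = 2.86 + 0.77 + 1.35 + 2.69 + 0.92 = 8.59
α = (k/(k−1))·(1 − ΣVar(i)/σ²_total) = (5/4)·(1 − 8.59/22.61) = 0.775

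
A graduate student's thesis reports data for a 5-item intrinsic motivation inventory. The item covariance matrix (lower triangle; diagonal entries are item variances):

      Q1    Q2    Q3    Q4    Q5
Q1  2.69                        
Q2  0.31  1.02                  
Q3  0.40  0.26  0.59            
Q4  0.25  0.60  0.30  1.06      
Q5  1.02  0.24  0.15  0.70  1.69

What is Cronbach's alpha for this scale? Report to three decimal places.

sum of item variances = 2.69 + 1.02 + 0.59 + 1.06 + 1.69 = 7.05
Sum of off-diagonal covariances = 4.23
total variance = 7.05 + 2 × 4.23 = 15.51
α = (k/(k−1))·(1 − sum of item variances/total variance) = (5/4)·(1 − 7.05/15.51) = 0.682

Cronbach's alpha = 0.682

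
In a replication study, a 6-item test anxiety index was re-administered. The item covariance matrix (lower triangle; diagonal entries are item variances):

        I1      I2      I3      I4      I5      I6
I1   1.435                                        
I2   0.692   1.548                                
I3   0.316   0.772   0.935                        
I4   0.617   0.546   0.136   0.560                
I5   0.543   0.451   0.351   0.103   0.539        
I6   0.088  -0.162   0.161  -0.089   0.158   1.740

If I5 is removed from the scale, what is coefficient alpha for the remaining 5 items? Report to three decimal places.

α = 0.622

Remaining items: I1, I2, I3, I4, I6 (k = 5).
Σσᵢ² = 1.435 + 1.548 + 0.935 + 0.560 + 1.740 = 6.218
σ²_total = 6.218 + 2 × 3.077 = 12.372
α (item deleted) = (5/4)·(1 − 6.218/12.372) = 0.622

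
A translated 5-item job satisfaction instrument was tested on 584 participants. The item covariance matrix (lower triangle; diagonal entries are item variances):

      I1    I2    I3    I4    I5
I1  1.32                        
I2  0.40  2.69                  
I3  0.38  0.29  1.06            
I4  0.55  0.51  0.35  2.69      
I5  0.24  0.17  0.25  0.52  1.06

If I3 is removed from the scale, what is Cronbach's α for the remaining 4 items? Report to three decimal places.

Cronbach's α = 0.508

Remaining items: I1, I2, I4, I5 (k = 4).
sum of item variances = 1.32 + 2.69 + 2.69 + 1.06 = 7.76
σ²_T = 7.76 + 2 × 2.39 = 12.54
α (item deleted) = (4/3)·(1 − 7.76/12.54) = 0.508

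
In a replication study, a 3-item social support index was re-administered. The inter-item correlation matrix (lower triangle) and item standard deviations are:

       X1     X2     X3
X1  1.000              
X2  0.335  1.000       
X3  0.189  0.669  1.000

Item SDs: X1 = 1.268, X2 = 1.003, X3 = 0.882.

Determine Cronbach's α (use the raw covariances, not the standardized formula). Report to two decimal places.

Σσ²ᵢ = 1.268² + 1.003² + 0.882² = 3.3918
Covariances σ_ij = r_ij · s_i · s_j:
  σ(X1,X2) = 0.335 × 1.268 × 1.003 = 0.4261
  σ(X1,X3) = 0.189 × 1.268 × 0.882 = 0.2114
  σ(X2,X3) = 0.669 × 1.003 × 0.882 = 0.5918
σ²_T = Σσ²ᵢ + 2·Σσ_ij = 3.3918 + 2 × 1.2293 = 5.8504
α = (3/2)·(1 − 3.3918/5.8504) = 0.63

α = 0.63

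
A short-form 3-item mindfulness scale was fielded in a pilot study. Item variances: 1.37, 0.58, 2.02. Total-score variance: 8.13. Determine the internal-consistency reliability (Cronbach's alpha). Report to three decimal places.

Σσ²ᵢ = 1.37 + 0.58 + 2.02 = 3.97
α = (k/(k−1))·(1 − Σσ²ᵢ/Var(T)) = (3/2)·(1 − 3.97/8.13) = 0.768

Cronbach's alpha = 0.768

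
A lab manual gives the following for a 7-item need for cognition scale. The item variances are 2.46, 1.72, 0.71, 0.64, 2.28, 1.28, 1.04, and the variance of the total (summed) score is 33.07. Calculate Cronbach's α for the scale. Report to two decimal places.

Σσ²ᵢ = 2.46 + 1.72 + 0.71 + 0.64 + 2.28 + 1.28 + 1.04 = 10.13
α = (k/(k−1))·(1 − Σσ²ᵢ/Var(T)) = (7/6)·(1 − 10.13/33.07) = 0.81

α = 0.81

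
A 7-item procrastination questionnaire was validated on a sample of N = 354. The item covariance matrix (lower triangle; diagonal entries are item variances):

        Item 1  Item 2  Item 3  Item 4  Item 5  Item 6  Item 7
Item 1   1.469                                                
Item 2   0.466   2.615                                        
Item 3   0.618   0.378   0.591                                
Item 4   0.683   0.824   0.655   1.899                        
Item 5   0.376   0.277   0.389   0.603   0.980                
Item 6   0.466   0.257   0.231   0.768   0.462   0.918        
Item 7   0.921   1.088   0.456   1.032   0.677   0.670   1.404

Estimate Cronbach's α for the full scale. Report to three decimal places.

α = 0.832

Σσ²ᵢ = 1.469 + 2.615 + 0.591 + 1.899 + 0.980 + 0.918 + 1.404 = 9.876
Σ_{i<j} σ_ij = 12.297
σ²_total = 9.876 + 2 × 12.297 = 34.470
α = (k/(k−1))·(1 − Σσ²ᵢ/σ²_total) = (7/6)·(1 − 9.876/34.470) = 0.832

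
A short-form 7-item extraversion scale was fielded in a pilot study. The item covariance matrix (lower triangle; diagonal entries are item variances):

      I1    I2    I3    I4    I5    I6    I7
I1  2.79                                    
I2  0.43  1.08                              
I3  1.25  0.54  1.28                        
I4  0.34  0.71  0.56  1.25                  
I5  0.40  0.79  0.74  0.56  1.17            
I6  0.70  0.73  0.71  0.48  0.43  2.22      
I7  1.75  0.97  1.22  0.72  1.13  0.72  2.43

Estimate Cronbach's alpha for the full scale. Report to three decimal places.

α = 0.843

Σσᵢ² = 2.79 + 1.08 + 1.28 + 1.25 + 1.17 + 2.22 + 2.43 = 12.22
Σ_{i<j} σ_ij = 15.88
σ²_T = 12.22 + 2 × 15.88 = 43.98
α = (k/(k−1))·(1 − Σσᵢ²/σ²_T) = (7/6)·(1 − 12.22/43.98) = 0.843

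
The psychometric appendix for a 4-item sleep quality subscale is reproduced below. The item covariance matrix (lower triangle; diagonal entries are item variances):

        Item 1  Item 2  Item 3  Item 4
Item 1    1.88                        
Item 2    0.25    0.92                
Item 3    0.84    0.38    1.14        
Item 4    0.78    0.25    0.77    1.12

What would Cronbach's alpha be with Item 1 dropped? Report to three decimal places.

Remaining items: Item 2, Item 3, Item 4 (k = 3).
sum of item variances = 0.92 + 1.14 + 1.12 = 3.18
σ²_T = 3.18 + 2 × 1.40 = 5.98
α (item deleted) = (3/2)·(1 − 3.18/5.98) = 0.702

α = 0.702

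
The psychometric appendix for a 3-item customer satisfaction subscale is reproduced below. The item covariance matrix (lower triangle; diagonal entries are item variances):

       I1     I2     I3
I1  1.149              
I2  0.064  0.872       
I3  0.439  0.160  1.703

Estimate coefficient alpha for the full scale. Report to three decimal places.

Σσ²ᵢ = 1.149 + 0.872 + 1.703 = 3.724
Σ_{i<j} σ_ij = 0.663
total variance = 3.724 + 2 × 0.663 = 5.050
α = (k/(k−1))·(1 − Σσ²ᵢ/total variance) = (3/2)·(1 − 3.724/5.050) = 0.394

coefficient alpha = 0.394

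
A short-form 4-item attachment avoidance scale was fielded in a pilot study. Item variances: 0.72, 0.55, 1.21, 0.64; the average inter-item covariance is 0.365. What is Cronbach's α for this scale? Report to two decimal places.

Cronbach's α = 0.78

ΣVar(i) = 0.72 + 0.55 + 1.21 + 0.64 = 3.12
Sum of the 6 distinct covariances = 6 × 0.365 = 2.190
total variance = ΣVar(i) + 2·Σcov = 3.12 + 2 × 2.190 = 7.500
α = (4/3)·(1 − 3.12/7.500) = 0.78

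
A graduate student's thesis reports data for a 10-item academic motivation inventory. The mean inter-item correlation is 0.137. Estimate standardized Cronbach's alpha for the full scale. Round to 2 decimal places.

Standardized α = k·r̄ / (1 + (k−1)·r̄) = 10 × 0.137 / (1 + 9 × 0.137)
  = 1.3700 / 2.2330 = 0.61

standardized Cronbach's alpha = 0.61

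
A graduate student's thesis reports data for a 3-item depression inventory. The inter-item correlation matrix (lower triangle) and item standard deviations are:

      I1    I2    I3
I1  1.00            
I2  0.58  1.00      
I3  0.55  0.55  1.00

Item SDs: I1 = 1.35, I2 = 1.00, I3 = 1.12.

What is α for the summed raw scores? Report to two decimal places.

α = 0.78

Σσ²ᵢ = 1.35² + 1.00² + 1.12² = 4.0769
Covariances σ_ij = r_ij · s_i · s_j:
  σ(I1,I2) = 0.58 × 1.35 × 1.00 = 0.7830
  σ(I1,I3) = 0.55 × 1.35 × 1.12 = 0.8316
  σ(I2,I3) = 0.55 × 1.00 × 1.12 = 0.6160
σ²_T = Σσ²ᵢ + 2·Σσ_ij = 4.0769 + 2 × 2.2306 = 8.5381
α = (3/2)·(1 − 4.0769/8.5381) = 0.78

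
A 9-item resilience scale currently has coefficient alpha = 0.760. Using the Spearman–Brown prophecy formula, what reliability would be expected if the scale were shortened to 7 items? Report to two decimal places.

predicted reliability = 0.71

Length factor m = 7/9 = 0.7778
α' = m·α / (1 − (1−m)·α)
   = 7/9 × 0.760 / (1 − (1 − 7/9) × 0.760)
   = 0.5911 / 0.8311 = 0.71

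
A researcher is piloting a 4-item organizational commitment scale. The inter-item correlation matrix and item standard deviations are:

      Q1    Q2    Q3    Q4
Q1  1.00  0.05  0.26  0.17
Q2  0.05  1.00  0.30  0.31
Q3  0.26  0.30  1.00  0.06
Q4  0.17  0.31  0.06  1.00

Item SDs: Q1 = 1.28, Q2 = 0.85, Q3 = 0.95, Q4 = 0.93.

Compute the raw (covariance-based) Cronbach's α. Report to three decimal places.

Cronbach's α = 0.467

Σσ²ᵢ = 1.28² + 0.85² + 0.95² + 0.93² = 4.1283
Covariances σ_ij = r_ij · s_i · s_j:
  σ(Q1,Q2) = 0.05 × 1.28 × 0.85 = 0.0544
  σ(Q1,Q3) = 0.26 × 1.28 × 0.95 = 0.3162
  σ(Q1,Q4) = 0.17 × 1.28 × 0.93 = 0.2024
  σ(Q2,Q3) = 0.30 × 0.85 × 0.95 = 0.2422
  σ(Q2,Q4) = 0.31 × 0.85 × 0.93 = 0.2451
  σ(Q3,Q4) = 0.06 × 0.95 × 0.93 = 0.0530
σ²_T = Σσ²ᵢ + 2·Σσ_ij = 4.1283 + 2 × 1.1133 = 6.3549
α = (4/3)·(1 − 4.1283/6.3549) = 0.467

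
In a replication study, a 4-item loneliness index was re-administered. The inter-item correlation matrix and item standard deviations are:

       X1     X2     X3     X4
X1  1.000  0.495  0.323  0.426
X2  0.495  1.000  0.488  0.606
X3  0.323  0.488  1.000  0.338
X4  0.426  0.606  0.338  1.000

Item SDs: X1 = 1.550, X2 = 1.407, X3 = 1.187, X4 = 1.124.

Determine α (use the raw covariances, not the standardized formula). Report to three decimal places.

α = 0.758

Σσ²ᵢ = 1.550² + 1.407² + 1.187² + 1.124² = 7.0545
Covariances σ_ij = r_ij · s_i · s_j:
  σ(X1,X2) = 0.495 × 1.550 × 1.407 = 1.0795
  σ(X1,X3) = 0.323 × 1.550 × 1.187 = 0.5943
  σ(X1,X4) = 0.426 × 1.550 × 1.124 = 0.7422
  σ(X2,X3) = 0.488 × 1.407 × 1.187 = 0.8150
  σ(X2,X4) = 0.606 × 1.407 × 1.124 = 0.9584
  σ(X3,X4) = 0.338 × 1.187 × 1.124 = 0.4510
σ²_T = Σσ²ᵢ + 2·Σσ_ij = 7.0545 + 2 × 4.6404 = 16.3353
α = (4/3)·(1 − 7.0545/16.3353) = 0.758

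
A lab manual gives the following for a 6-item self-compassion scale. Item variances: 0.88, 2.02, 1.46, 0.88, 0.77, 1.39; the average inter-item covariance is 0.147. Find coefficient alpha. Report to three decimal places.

α = 0.448

Σσ²ᵢ = 0.88 + 2.02 + 1.46 + 0.88 + 0.77 + 1.39 = 7.40
Sum of the 15 distinct covariances = 15 × 0.147 = 2.205
total variance = Σσ²ᵢ + 2·Σcov = 7.40 + 2 × 2.205 = 11.810
α = (6/5)·(1 − 7.40/11.810) = 0.448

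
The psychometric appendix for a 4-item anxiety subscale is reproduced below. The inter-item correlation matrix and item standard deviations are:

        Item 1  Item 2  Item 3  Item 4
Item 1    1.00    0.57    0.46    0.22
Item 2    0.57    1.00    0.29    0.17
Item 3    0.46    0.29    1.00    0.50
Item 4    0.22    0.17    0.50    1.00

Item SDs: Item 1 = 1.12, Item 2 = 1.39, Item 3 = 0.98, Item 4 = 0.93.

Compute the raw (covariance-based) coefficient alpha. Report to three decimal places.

Σσ²ᵢ = 1.12² + 1.39² + 0.98² + 0.93² = 5.0118
Covariances σ_ij = r_ij · s_i · s_j:
  σ(Item 1,Item 2) = 0.57 × 1.12 × 1.39 = 0.8874
  σ(Item 1,Item 3) = 0.46 × 1.12 × 0.98 = 0.5049
  σ(Item 1,Item 4) = 0.22 × 1.12 × 0.93 = 0.2292
  σ(Item 2,Item 3) = 0.29 × 1.39 × 0.98 = 0.3950
  σ(Item 2,Item 4) = 0.17 × 1.39 × 0.93 = 0.2198
  σ(Item 3,Item 4) = 0.50 × 0.98 × 0.93 = 0.4557
σ²_T = Σσ²ᵢ + 2·Σσ_ij = 5.0118 + 2 × 2.6920 = 10.3958
α = (4/3)·(1 − 5.0118/10.3958) = 0.691

α = 0.691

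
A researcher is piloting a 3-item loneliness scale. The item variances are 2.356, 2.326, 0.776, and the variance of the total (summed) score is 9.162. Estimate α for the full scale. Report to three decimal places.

α = 0.606

sum of item variances = 2.356 + 2.326 + 0.776 = 5.458
α = (k/(k−1))·(1 − sum of item variances/Var(T)) = (3/2)·(1 − 5.458/9.162) = 0.606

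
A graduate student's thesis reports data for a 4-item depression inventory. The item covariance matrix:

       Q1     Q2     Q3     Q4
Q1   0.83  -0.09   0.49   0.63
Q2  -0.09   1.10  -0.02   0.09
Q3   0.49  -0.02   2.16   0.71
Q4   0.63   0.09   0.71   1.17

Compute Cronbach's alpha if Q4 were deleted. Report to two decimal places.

Remaining items: Q1, Q2, Q3 (k = 3).
sum of item variances = 0.83 + 1.10 + 2.16 = 4.09
total variance = 4.09 + 2 × 0.38 = 4.85
α (item deleted) = (3/2)·(1 − 4.09/4.85) = 0.24

α = 0.24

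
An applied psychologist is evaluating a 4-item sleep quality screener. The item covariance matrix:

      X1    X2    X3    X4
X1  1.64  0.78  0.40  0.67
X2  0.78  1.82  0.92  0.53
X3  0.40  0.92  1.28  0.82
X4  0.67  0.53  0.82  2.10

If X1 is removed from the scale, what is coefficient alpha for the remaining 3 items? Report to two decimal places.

Remaining items: X2, X3, X4 (k = 3).
Σσ²ᵢ = 1.82 + 1.28 + 2.10 = 5.20
Var(T) = 5.20 + 2 × 2.27 = 9.74
α (item deleted) = (3/2)·(1 − 5.20/9.74) = 0.70

coefficient alpha = 0.70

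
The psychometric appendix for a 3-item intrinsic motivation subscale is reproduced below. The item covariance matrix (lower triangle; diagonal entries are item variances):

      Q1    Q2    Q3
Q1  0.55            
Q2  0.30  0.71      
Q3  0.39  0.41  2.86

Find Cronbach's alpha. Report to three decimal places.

Cronbach's alpha = 0.522

ΣVar(i) = 0.55 + 0.71 + 2.86 = 4.12
Sum of the distinct covariances = 1.10
total variance = 4.12 + 2 × 1.10 = 6.32
α = (k/(k−1))·(1 − ΣVar(i)/total variance) = (3/2)·(1 − 4.12/6.32) = 0.522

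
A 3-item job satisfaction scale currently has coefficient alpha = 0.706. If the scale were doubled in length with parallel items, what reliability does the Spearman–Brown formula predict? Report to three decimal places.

predicted reliability = 0.828

Length factor m = 2
α' = m·α / (1 + (m−1)·α)
   = 2 × 0.706 / (1 + (2 − 1) × 0.706)
   = 1.4120 / 1.7060 = 0.828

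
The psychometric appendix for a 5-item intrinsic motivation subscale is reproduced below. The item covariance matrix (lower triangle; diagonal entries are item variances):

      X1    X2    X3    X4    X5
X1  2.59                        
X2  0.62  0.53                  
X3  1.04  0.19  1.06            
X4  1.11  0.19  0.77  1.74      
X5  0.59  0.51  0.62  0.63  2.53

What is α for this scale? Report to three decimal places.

sum of item variances = 2.59 + 0.53 + 1.06 + 1.74 + 2.53 = 8.45
Σ_{i<j} σ_ij = 6.27
total variance = 8.45 + 2 × 6.27 = 20.99
α = (k/(k−1))·(1 − sum of item variances/total variance) = (5/4)·(1 − 8.45/20.99) = 0.747

α = 0.747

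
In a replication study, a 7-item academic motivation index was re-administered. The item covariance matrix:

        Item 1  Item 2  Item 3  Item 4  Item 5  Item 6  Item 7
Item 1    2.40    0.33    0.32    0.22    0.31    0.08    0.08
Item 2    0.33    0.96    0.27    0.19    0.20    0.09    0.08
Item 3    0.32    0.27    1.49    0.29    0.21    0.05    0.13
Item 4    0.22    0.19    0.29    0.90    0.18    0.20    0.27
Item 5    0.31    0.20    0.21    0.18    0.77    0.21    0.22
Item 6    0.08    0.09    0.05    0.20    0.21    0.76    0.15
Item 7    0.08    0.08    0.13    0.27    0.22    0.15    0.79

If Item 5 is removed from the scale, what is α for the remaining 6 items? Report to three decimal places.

Remaining items: Item 1, Item 2, Item 3, Item 4, Item 6, Item 7 (k = 6).
ΣVar(i) = 2.40 + 0.96 + 1.49 + 0.90 + 0.76 + 0.79 = 7.30
σ²_total = 7.30 + 2 × 2.75 = 12.80
α (item deleted) = (6/5)·(1 − 7.30/12.80) = 0.516

α = 0.516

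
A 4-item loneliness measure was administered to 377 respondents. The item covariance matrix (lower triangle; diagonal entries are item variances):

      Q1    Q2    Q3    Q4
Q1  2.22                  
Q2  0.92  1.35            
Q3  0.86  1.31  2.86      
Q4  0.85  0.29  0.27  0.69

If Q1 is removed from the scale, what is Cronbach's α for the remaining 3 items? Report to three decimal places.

Cronbach's α = 0.649

Remaining items: Q2, Q3, Q4 (k = 3).
Σσᵢ² = 1.35 + 2.86 + 0.69 = 4.90
total variance = 4.90 + 2 × 1.87 = 8.64
α (item deleted) = (3/2)·(1 − 4.90/8.64) = 0.649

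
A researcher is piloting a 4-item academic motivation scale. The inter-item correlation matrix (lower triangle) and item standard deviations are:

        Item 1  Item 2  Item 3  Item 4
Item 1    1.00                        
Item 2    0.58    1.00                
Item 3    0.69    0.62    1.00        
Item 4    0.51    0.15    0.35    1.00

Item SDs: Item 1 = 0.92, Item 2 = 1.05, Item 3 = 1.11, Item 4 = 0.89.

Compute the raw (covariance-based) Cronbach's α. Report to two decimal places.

Σσ²ᵢ = 0.92² + 1.05² + 1.11² + 0.89² = 3.9731
Covariances σ_ij = r_ij · s_i · s_j:
  σ(Item 1,Item 2) = 0.58 × 0.92 × 1.05 = 0.5603
  σ(Item 1,Item 3) = 0.69 × 0.92 × 1.11 = 0.7046
  σ(Item 1,Item 4) = 0.51 × 0.92 × 0.89 = 0.4176
  σ(Item 2,Item 3) = 0.62 × 1.05 × 1.11 = 0.7226
  σ(Item 2,Item 4) = 0.15 × 1.05 × 0.89 = 0.1402
  σ(Item 3,Item 4) = 0.35 × 1.11 × 0.89 = 0.3458
σ²_T = Σσ²ᵢ + 2·Σσ_ij = 3.9731 + 2 × 2.8911 = 9.7553
α = (4/3)·(1 − 3.9731/9.7553) = 0.79

Cronbach's α = 0.79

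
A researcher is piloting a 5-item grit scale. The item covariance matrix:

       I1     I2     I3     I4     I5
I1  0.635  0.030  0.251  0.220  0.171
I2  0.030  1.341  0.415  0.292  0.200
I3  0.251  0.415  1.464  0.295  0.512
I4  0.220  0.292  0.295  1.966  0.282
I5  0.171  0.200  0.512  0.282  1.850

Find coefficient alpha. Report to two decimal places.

α = 0.53

sum of item variances = 0.635 + 1.341 + 1.464 + 1.966 + 1.850 = 7.256
Sum of the distinct covariances = 2.668
σ²_T = 7.256 + 2 × 2.668 = 12.592
α = (k/(k−1))·(1 − sum of item variances/σ²_T) = (5/4)·(1 − 7.256/12.592) = 0.53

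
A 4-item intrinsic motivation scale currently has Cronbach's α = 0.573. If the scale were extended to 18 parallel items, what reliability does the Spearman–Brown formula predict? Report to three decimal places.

predicted reliability = 0.858

Length factor m = 18/4 = 4.5000
α' = m·α / (1 + (m−1)·α)
   = 18/4 × 0.573 / (1 + (18/4 − 1) × 0.573)
   = 2.5785 / 3.0055 = 0.858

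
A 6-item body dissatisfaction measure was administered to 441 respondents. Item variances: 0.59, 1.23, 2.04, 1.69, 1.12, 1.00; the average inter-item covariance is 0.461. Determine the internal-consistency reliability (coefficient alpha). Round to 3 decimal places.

α = 0.772

sum of item variances = 0.59 + 1.23 + 2.04 + 1.69 + 1.12 + 1.00 = 7.67
Sum of the 15 distinct covariances = 15 × 0.461 = 6.915
σ²_total = sum of item variances + 2·Σcov = 7.67 + 2 × 6.915 = 21.500
α = (6/5)·(1 − 7.67/21.500) = 0.772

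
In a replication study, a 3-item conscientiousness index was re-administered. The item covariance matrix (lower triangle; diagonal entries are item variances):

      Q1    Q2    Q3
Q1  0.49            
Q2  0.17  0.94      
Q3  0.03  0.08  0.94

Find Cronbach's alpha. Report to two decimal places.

ΣVar(i) = 0.49 + 0.94 + 0.94 = 2.37
Σ_{i<j} σ_ij = 0.28
Var(T) = 2.37 + 2 × 0.28 = 2.93
α = (k/(k−1))·(1 − ΣVar(i)/Var(T)) = (3/2)·(1 − 2.37/2.93) = 0.29

α = 0.29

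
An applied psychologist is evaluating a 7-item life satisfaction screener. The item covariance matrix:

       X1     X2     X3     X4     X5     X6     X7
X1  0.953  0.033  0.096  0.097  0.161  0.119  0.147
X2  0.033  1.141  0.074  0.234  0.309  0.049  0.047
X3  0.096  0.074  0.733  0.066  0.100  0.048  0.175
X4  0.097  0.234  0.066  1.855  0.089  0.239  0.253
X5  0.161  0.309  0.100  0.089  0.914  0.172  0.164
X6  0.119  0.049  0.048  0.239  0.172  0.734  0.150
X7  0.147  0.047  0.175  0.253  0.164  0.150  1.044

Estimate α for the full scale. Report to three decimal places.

α = 0.506

Σσᵢ² = 0.953 + 1.141 + 0.733 + 1.855 + 0.914 + 0.734 + 1.044 = 7.374
Sum of off-diagonal covariances = 2.822
total variance = 7.374 + 2 × 2.822 = 13.018
α = (k/(k−1))·(1 − Σσᵢ²/total variance) = (7/6)·(1 − 7.374/13.018) = 0.506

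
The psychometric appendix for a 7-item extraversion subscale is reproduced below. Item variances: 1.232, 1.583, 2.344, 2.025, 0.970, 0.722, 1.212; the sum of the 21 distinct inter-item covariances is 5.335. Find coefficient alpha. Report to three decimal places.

α = 0.600

Σσ²ᵢ = 1.232 + 1.583 + 2.344 + 2.025 + 0.970 + 0.722 + 1.212 = 10.088
Sum of distinct covariances = 5.335
Var(T) = Σσ²ᵢ + 2·Σcov = 10.088 + 2 × 5.335 = 20.758
α = (7/6)·(1 − 10.088/20.758) = 0.600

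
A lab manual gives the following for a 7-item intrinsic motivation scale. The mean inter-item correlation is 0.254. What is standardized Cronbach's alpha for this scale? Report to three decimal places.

Standardized α = k·r̄ / (1 + (k−1)·r̄) = 7 × 0.254 / (1 + 6 × 0.254)
  = 1.7780 / 2.5240 = 0.704

standardized Cronbach's alpha = 0.704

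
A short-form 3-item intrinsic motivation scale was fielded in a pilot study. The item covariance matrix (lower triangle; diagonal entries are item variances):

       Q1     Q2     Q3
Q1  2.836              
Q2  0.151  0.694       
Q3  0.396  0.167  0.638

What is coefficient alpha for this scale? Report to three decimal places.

coefficient alpha = 0.383

Σσ²ᵢ = 2.836 + 0.694 + 0.638 = 4.168
Σ_{i<j} σ_ij = 0.714
Var(T) = 4.168 + 2 × 0.714 = 5.596
α = (k/(k−1))·(1 − Σσ²ᵢ/Var(T)) = (3/2)·(1 − 4.168/5.596) = 0.383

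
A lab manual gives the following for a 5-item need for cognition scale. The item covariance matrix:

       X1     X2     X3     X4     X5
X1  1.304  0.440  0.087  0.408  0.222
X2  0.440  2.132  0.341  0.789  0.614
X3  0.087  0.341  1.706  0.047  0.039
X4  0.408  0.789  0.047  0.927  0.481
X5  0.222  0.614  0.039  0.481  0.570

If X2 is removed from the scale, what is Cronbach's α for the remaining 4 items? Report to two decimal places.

Remaining items: X1, X3, X4, X5 (k = 4).
sum of item variances = 1.304 + 1.706 + 0.927 + 0.570 = 4.507
total variance = 4.507 + 2 × 1.284 = 7.075
α (item deleted) = (4/3)·(1 − 4.507/7.075) = 0.48

Cronbach's α = 0.48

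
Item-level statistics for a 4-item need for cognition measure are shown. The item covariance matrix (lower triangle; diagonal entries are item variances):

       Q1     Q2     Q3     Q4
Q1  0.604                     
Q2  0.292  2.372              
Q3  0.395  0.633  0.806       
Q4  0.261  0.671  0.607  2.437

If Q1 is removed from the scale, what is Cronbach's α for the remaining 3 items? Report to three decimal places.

Remaining items: Q2, Q3, Q4 (k = 3).
Σσᵢ² = 2.372 + 0.806 + 2.437 = 5.615
total variance = 5.615 + 2 × 1.911 = 9.437
α (item deleted) = (3/2)·(1 − 5.615/9.437) = 0.608

α = 0.608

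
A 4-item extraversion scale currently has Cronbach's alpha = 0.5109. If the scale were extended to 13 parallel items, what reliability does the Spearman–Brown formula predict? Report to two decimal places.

Length factor m = 13/4 = 3.2500
α' = m·α / (1 + (m−1)·α)
   = 13/4 × 0.5109 / (1 + (13/4 − 1) × 0.5109)
   = 1.6604 / 2.1495 = 0.77

predicted reliability = 0.77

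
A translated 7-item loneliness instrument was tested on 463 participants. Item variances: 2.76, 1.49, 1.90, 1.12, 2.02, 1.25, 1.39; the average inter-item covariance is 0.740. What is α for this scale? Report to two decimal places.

α = 0.84

sum of item variances = 2.76 + 1.49 + 1.90 + 1.12 + 2.02 + 1.25 + 1.39 = 11.93
Sum of the 21 distinct covariances = 21 × 0.740 = 15.540
σ²_total = sum of item variances + 2·Σcov = 11.93 + 2 × 15.540 = 43.010
α = (7/6)·(1 − 11.93/43.010) = 0.84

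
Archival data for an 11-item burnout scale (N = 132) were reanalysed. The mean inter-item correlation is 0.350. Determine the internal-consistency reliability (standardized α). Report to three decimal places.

Standardized α = k·r̄ / (1 + (k−1)·r̄) = 11 × 0.350 / (1 + 10 × 0.350)
  = 3.8500 / 4.5000 = 0.856

α = 0.856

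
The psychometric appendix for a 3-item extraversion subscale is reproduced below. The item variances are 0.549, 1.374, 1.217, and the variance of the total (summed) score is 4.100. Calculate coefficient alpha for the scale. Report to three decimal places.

sum of item variances = 0.549 + 1.374 + 1.217 = 3.140
α = (k/(k−1))·(1 − sum of item variances/σ²_T) = (3/2)·(1 − 3.140/4.100) = 0.351

α = 0.351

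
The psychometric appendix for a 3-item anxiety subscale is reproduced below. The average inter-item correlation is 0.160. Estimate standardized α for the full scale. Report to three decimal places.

standardized α = 0.364

Standardized α = k·r̄ / (1 + (k−1)·r̄) = 3 × 0.160 / (1 + 2 × 0.160)
  = 0.4800 / 1.3200 = 0.364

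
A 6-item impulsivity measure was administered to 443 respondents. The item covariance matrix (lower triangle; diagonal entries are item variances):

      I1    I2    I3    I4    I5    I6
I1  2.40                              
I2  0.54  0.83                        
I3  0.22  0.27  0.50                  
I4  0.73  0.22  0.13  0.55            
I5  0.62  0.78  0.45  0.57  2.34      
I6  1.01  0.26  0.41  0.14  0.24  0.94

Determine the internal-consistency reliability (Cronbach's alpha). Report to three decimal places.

Cronbach's alpha = 0.763

Σσ²ᵢ = 2.40 + 0.83 + 0.50 + 0.55 + 2.34 + 0.94 = 7.56
Sum of off-diagonal covariances = 6.59
σ²_T = 7.56 + 2 × 6.59 = 20.74
α = (k/(k−1))·(1 − Σσ²ᵢ/σ²_T) = (6/5)·(1 − 7.56/20.74) = 0.763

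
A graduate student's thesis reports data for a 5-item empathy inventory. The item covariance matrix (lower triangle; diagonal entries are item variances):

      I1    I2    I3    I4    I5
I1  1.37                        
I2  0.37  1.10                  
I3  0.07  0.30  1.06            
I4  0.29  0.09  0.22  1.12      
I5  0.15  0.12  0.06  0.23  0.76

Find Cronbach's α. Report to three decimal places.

sum of item variances = 1.37 + 1.10 + 1.06 + 1.12 + 0.76 = 5.41
Σ_{i<j} σ_ij = 1.90
total variance = 5.41 + 2 × 1.90 = 9.21
α = (k/(k−1))·(1 − sum of item variances/total variance) = (5/4)·(1 − 5.41/9.21) = 0.516

Cronbach's α = 0.516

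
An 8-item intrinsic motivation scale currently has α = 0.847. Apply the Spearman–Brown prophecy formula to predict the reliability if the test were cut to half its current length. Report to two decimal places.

predicted reliability = 0.73

Length factor m = 1/2
α' = m·α / (1 − (1−m)·α)
   = 1/2 × 0.847 / (1 − (1 − 1/2) × 0.847)
   = 0.4235 / 0.5765 = 0.73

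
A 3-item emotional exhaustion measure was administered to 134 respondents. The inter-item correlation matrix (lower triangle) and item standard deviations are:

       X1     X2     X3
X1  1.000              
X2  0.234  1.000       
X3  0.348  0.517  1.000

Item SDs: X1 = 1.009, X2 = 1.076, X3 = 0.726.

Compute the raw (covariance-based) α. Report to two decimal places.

α = 0.60

Σσ²ᵢ = 1.009² + 1.076² + 0.726² = 2.7029
Covariances σ_ij = r_ij · s_i · s_j:
  σ(X1,X2) = 0.234 × 1.009 × 1.076 = 0.2541
  σ(X1,X3) = 0.348 × 1.009 × 0.726 = 0.2549
  σ(X2,X3) = 0.517 × 1.076 × 0.726 = 0.4039
σ²_T = Σσ²ᵢ + 2·Σσ_ij = 2.7029 + 2 × 0.9129 = 4.5287
α = (3/2)·(1 − 2.7029/4.5287) = 0.60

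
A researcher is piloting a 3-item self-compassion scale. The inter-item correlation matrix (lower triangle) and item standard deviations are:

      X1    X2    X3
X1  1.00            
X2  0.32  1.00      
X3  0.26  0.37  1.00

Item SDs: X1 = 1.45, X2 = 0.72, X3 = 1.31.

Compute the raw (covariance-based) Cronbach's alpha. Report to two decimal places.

Cronbach's alpha = 0.53

Σσ²ᵢ = 1.45² + 0.72² + 1.31² = 4.3370
Covariances σ_ij = r_ij · s_i · s_j:
  σ(X1,X2) = 0.32 × 1.45 × 0.72 = 0.3341
  σ(X1,X3) = 0.26 × 1.45 × 1.31 = 0.4939
  σ(X2,X3) = 0.37 × 0.72 × 1.31 = 0.3490
σ²_T = Σσ²ᵢ + 2·Σσ_ij = 4.3370 + 2 × 1.1770 = 6.6910
α = (3/2)·(1 − 4.3370/6.6910) = 0.53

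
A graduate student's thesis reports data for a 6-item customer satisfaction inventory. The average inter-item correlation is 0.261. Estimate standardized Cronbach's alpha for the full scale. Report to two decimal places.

Standardized α = k·r̄ / (1 + (k−1)·r̄) = 6 × 0.261 / (1 + 5 × 0.261)
  = 1.5660 / 2.3050 = 0.68

standardized Cronbach's alpha = 0.68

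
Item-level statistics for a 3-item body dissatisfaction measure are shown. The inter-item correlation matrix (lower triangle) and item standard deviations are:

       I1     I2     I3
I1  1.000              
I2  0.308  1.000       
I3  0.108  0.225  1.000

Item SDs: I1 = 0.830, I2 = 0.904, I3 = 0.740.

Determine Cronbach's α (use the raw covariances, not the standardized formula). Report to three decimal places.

Σσ²ᵢ = 0.830² + 0.904² + 0.740² = 2.0537
Covariances σ_ij = r_ij · s_i · s_j:
  σ(I1,I2) = 0.308 × 0.830 × 0.904 = 0.2311
  σ(I1,I3) = 0.108 × 0.830 × 0.740 = 0.0663
  σ(I2,I3) = 0.225 × 0.904 × 0.740 = 0.1505
σ²_T = Σσ²ᵢ + 2·Σσ_ij = 2.0537 + 2 × 0.4479 = 2.9495
α = (3/2)·(1 − 2.0537/2.9495) = 0.456

α = 0.456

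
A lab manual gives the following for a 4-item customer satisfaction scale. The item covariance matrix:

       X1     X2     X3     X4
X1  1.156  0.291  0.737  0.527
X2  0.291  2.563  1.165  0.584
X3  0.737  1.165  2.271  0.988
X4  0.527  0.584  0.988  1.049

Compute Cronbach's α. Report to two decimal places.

α = 0.73

Σσ²ᵢ = 1.156 + 2.563 + 2.271 + 1.049 = 7.039
Σ_{i<j} σ_ij = 4.292
Var(T) = 7.039 + 2 × 4.292 = 15.623
α = (k/(k−1))·(1 − Σσ²ᵢ/Var(T)) = (4/3)·(1 − 7.039/15.623) = 0.73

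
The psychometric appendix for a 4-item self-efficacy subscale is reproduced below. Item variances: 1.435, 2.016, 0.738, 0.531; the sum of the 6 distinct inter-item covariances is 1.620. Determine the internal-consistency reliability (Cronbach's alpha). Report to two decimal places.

ΣVar(i) = 1.435 + 2.016 + 0.738 + 0.531 = 4.720
Sum of distinct covariances = 1.620
σ²_T = ΣVar(i) + 2·Σcov = 4.720 + 2 × 1.620 = 7.960
α = (4/3)·(1 − 4.720/7.960) = 0.54

α = 0.54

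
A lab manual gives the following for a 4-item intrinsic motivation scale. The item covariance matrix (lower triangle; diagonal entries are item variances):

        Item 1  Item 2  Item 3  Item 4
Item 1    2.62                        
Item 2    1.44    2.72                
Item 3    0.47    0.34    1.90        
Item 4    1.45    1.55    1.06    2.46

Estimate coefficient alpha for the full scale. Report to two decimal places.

Σσ²ᵢ = 2.62 + 2.72 + 1.90 + 2.46 = 9.70
Σ_{i<j} σ_ij = 6.31
σ²_total = 9.70 + 2 × 6.31 = 22.32
α = (k/(k−1))·(1 − Σσ²ᵢ/σ²_total) = (4/3)·(1 − 9.70/22.32) = 0.75

coefficient alpha = 0.75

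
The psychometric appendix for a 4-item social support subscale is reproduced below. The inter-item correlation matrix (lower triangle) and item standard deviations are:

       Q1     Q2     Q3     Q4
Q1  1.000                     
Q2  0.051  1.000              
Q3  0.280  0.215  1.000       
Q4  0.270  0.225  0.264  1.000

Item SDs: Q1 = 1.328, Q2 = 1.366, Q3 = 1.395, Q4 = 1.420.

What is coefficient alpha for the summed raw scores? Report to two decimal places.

Σσ²ᵢ = 1.328² + 1.366² + 1.395² + 1.420² = 7.5920
Covariances σ_ij = r_ij · s_i · s_j:
  σ(Q1,Q2) = 0.051 × 1.328 × 1.366 = 0.0925
  σ(Q1,Q3) = 0.280 × 1.328 × 1.395 = 0.5187
  σ(Q1,Q4) = 0.270 × 1.328 × 1.420 = 0.5092
  σ(Q2,Q3) = 0.215 × 1.366 × 1.395 = 0.4097
  σ(Q2,Q4) = 0.225 × 1.366 × 1.420 = 0.4364
  σ(Q3,Q4) = 0.264 × 1.395 × 1.420 = 0.5230
σ²_T = Σσ²ᵢ + 2·Σσ_ij = 7.5920 + 2 × 2.4895 = 12.5710
α = (4/3)·(1 − 7.5920/12.5710) = 0.53

coefficient alpha = 0.53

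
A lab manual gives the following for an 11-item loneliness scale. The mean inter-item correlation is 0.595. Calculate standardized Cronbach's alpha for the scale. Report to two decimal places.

α = 0.94

Standardized α = k·r̄ / (1 + (k−1)·r̄) = 11 × 0.595 / (1 + 10 × 0.595)
  = 6.5450 / 6.9500 = 0.94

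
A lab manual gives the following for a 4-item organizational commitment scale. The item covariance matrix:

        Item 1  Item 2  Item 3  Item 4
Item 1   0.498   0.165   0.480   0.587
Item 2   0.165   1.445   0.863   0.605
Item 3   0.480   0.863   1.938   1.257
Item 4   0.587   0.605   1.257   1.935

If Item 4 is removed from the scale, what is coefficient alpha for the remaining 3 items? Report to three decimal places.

α = 0.656

Remaining items: Item 1, Item 2, Item 3 (k = 3).
Σσ²ᵢ = 0.498 + 1.445 + 1.938 = 3.881
σ²_T = 3.881 + 2 × 1.508 = 6.897
α (item deleted) = (3/2)·(1 − 3.881/6.897) = 0.656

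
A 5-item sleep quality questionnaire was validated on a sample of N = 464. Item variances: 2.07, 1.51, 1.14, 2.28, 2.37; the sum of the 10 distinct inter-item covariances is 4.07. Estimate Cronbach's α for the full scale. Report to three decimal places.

ΣVar(i) = 2.07 + 1.51 + 1.14 + 2.28 + 2.37 = 9.37
Sum of distinct covariances = 4.07
σ²_T = ΣVar(i) + 2·Σcov = 9.37 + 2 × 4.07 = 17.51
α = (5/4)·(1 − 9.37/17.51) = 0.581

Cronbach's α = 0.581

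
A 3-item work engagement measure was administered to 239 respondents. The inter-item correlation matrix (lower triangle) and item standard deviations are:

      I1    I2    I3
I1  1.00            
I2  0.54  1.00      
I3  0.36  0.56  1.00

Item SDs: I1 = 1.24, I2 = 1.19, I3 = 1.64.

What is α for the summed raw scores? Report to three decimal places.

Σσ²ᵢ = 1.24² + 1.19² + 1.64² = 5.6433
Covariances σ_ij = r_ij · s_i · s_j:
  σ(I1,I2) = 0.54 × 1.24 × 1.19 = 0.7968
  σ(I1,I3) = 0.36 × 1.24 × 1.64 = 0.7321
  σ(I2,I3) = 0.56 × 1.19 × 1.64 = 1.0929
σ²_T = Σσ²ᵢ + 2·Σσ_ij = 5.6433 + 2 × 2.6218 = 10.8869
α = (3/2)·(1 − 5.6433/10.8869) = 0.722

α = 0.722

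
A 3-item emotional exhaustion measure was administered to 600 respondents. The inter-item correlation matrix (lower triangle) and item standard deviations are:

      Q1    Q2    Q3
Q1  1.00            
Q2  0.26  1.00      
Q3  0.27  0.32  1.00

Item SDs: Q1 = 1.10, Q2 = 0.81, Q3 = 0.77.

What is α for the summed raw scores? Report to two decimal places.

Σσ²ᵢ = 1.10² + 0.81² + 0.77² = 2.4590
Covariances σ_ij = r_ij · s_i · s_j:
  σ(Q1,Q2) = 0.26 × 1.10 × 0.81 = 0.2317
  σ(Q1,Q3) = 0.27 × 1.10 × 0.77 = 0.2287
  σ(Q2,Q3) = 0.32 × 0.81 × 0.77 = 0.1996
σ²_T = Σσ²ᵢ + 2·Σσ_ij = 2.4590 + 2 × 0.6600 = 3.7790
α = (3/2)·(1 − 2.4590/3.7790) = 0.52

α = 0.52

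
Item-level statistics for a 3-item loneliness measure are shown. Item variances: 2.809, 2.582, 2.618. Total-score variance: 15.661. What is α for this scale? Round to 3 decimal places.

α = 0.733

ΣVar(i) = 2.809 + 2.582 + 2.618 = 8.009
α = (k/(k−1))·(1 − ΣVar(i)/σ²_T) = (3/2)·(1 − 8.009/15.661) = 0.733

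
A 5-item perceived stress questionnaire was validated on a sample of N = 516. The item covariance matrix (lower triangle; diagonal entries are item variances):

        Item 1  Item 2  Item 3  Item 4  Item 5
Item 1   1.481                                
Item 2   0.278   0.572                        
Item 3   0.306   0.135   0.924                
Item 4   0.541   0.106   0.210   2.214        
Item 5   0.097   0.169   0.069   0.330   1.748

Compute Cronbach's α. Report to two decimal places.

α = 0.49

Σσ²ᵢ = 1.481 + 0.572 + 0.924 + 2.214 + 1.748 = 6.939
Σ_{i<j} σ_ij = 2.241
Var(T) = 6.939 + 2 × 2.241 = 11.421
α = (k/(k−1))·(1 − Σσ²ᵢ/Var(T)) = (5/4)·(1 − 6.939/11.421) = 0.49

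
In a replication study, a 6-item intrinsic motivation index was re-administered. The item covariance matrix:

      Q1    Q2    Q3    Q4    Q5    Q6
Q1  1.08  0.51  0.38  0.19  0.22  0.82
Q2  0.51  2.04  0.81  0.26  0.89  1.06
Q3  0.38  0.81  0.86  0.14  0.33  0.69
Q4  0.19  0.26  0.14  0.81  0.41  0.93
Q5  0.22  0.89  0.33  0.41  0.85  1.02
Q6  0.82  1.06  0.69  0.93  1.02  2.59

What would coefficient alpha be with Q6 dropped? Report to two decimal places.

α = 0.74

Remaining items: Q1, Q2, Q3, Q4, Q5 (k = 5).
Σσᵢ² = 1.08 + 2.04 + 0.86 + 0.81 + 0.85 = 5.64
σ²_T = 5.64 + 2 × 4.14 = 13.92
α (item deleted) = (5/4)·(1 − 5.64/13.92) = 0.74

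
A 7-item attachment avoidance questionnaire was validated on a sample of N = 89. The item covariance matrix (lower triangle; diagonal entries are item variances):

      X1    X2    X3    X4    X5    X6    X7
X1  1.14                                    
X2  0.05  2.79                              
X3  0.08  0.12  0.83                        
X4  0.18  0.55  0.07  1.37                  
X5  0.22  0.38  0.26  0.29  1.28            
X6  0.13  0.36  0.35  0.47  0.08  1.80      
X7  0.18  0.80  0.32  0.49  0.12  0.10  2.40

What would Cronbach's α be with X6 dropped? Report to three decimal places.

Remaining items: X1, X2, X3, X4, X5, X7 (k = 6).
ΣVar(i) = 1.14 + 2.79 + 0.83 + 1.37 + 1.28 + 2.40 = 9.81
σ²_total = 9.81 + 2 × 4.11 = 18.03
α (item deleted) = (6/5)·(1 − 9.81/18.03) = 0.547

α = 0.547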